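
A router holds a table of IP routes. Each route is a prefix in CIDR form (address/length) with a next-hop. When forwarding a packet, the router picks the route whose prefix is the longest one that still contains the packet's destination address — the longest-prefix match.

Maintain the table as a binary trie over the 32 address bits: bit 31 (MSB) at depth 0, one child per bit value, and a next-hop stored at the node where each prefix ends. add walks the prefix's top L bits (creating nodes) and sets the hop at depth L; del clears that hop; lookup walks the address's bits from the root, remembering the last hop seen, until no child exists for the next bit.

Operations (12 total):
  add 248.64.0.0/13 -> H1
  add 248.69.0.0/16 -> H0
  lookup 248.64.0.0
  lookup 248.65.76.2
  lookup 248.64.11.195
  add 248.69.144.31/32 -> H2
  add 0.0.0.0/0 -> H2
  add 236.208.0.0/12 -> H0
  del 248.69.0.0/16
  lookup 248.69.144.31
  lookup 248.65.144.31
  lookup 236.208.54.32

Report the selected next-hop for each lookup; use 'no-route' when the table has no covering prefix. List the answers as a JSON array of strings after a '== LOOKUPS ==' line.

Trace:
  + 248.64.0.0/13 (H1) depth=13
  + 248.69.0.0/16 (H0) depth=16
  ? 248.64.0.0  path d0:-→d1:-→d2:-→d3:-→d4:-→d5:-→d6:-→d7:-→d8:-→d9:-→d10:-→d11:-→d12:-→d13:H1  best=H1
  ? 248.65.76.2  path d0:-→d1:-→d2:-→d3:-→d4:-→d5:-→d6:-→d7:-→d8:-→d9:-→d10:-→d11:-→d12:-→d13:H1  best=H1
  ? 248.64.11.195  path d0:-→d1:-→d2:-→d3:-→d4:-→d5:-→d6:-→d7:-→d8:-→d9:-→d10:-→d11:-→d12:-→d13:H1  best=H1
  + 248.69.144.31/32 (H2) depth=32
  + 0.0.0.0/0 (H2) depth=0
  + 236.208.0.0/12 (H0) depth=12
  del 248.69.0.0/16 (clear depth 16)
  ? 248.69.144.31  path d0:H2→d1:-→d2:-→d3:-→d4:-→d5:-→d6:-→d7:-→d8:-→d9:-→d10:-→d11:-→d12:-→d13:H1→d14:-→d15:-→d16:-→d17:-→d18:-→d19:-→d20:-→d21:-→d22:-→d23:-→d24:-→d25:-→d26:-→d27:-→d28:-→d29:-→d30:-→d31:-→d32:H2  best=H2
  ? 248.65.144.31  path d0:H2→d1:-→d2:-→d3:-→d4:-→d5:-→d6:-→d7:-→d8:-→d9:-→d10:-→d11:-→d12:-→d13:H1  best=H1
  ? 236.208.54.32  path d0:H2→d1:-→d2:-→d3:-→d4:-→d5:-→d6:-→d7:-→d8:-→d9:-→d10:-→d11:-→d12:H0  best=H0

== LOOKUPS ==
["H1","H1","H1","H2","H1","H0"]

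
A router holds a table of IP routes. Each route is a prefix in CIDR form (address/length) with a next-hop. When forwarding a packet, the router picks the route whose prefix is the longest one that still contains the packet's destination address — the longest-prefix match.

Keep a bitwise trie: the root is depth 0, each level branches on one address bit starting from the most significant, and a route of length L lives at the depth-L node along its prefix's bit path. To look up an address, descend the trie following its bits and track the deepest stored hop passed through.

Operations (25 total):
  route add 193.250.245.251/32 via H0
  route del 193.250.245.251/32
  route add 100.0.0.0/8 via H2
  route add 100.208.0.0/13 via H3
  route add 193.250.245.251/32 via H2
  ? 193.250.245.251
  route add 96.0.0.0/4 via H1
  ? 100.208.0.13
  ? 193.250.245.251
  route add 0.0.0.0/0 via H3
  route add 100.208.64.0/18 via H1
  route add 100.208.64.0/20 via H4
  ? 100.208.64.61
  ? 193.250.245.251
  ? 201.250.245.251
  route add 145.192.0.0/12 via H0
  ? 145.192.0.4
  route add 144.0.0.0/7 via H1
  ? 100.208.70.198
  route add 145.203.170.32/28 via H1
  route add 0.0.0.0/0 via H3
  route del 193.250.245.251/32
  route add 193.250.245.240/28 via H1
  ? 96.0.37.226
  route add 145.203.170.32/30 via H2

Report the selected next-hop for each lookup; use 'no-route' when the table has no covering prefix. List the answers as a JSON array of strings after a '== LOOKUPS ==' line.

Apply in order:
  add 193.250.245.251/32 -> H0 at depth 32
  - 193.250.245.251/32 clear@32
  add 100.0.0.0/8 -> H2 at depth 8
  add 100.208.0.0/13 -> H3 at depth 13
  add 193.250.245.251/32 -> H2 at depth 32
  lookup 193.250.245.251: bits 11000001111110101111010111111011 walk d0:-→d1:-→d2:-→d3:-→d4:-→d5:-→d6:-→d7:-→d8:-→d9:-→d10:-→d11:-→d12:-→d13:-→d14:-→d15:-→d16:-→d17:-→d18:-→d19:-→d20:-→d21:-→d22:-→d23:-→d24:-→d25:-→d26:-→d27:-→d28:-→d29:-→d30:-→d31:-→d32:H2 -> H2
  add 96.0.0.0/4 -> H1 at depth 4
  lookup 100.208.0.13: bits 0110010011010 walk d0:-→d1:-→d2:-→d3:-→d4:H1→d5:-→d6:-→d7:-→d8:H2→d9:-→d10:-→d11:-→d12:-→d13:H3 -> H3
  lookup 193.250.245.251: bits 11000001111110101111010111111011 walk d0:-→d1:-→d2:-→d3:-→d4:-→d5:-→d6:-→d7:-→d8:-→d9:-→d10:-→d11:-→d12:-→d13:-→d14:-→d15:-→d16:-→d17:-→d18:-→d19:-→d20:-→d21:-→d22:-→d23:-→d24:-→d25:-→d26:-→d27:-→d28:-→d29:-→d30:-→d31:-→d32:H2 -> H2
  add 0.0.0.0/0 -> H3 at depth 0
  add 100.208.64.0/18 -> H1 at depth 18
  add 100.208.64.0/20 -> H4 at depth 20
  lookup 100.208.64.61: bits 01100100110100000100 walk d0:H3→d1:-→d2:-→d3:-→d4:H1→d5:-→d6:-→d7:-→d8:H2→d9:-→d10:-→d11:-→d12:-→d13:H3→d14:-→d15:-→d16:-→d17:-→d18:H1→d19:-→d20:H4 -> H4
  lookup 193.250.245.251: bits 11000001111110101111010111111011 walk d0:H3→d1:-→d2:-→d3:-→d4:-→d5:-→d6:-→d7:-→d8:-→d9:-→d10:-→d11:-→d12:-→d13:-→d14:-→d15:-→d16:-→d17:-→d18:-→d19:-→d20:-→d21:-→d22:-→d23:-→d24:-→d25:-→d26:-→d27:-→d28:-→d29:-→d30:-→d31:-→d32:H2 -> H2
  lookup 201.250.245.251: bits 1100 walk d0:H3→d1:-→d2:-→d3:-→d4:- -> H3
  add 145.192.0.0/12 -> H0 at depth 12
  lookup 145.192.0.4: bits 100100011100 walk d0:H3→d1:-→d2:-→d3:-→d4:-→d5:-→d6:-→d7:-→d8:-→d9:-→d10:-→d11:-→d12:H0 -> H0
  add 144.0.0.0/7 -> H1 at depth 7
  lookup 100.208.70.198: bits 01100100110100000100 walk d0:H3→d1:-→d2:-→d3:-→d4:H1→d5:-→d6:-→d7:-→d8:H2→d9:-→d10:-→d11:-→d12:-→d13:H3→d14:-→d15:-→d16:-→d17:-→d18:H1→d19:-→d20:H4 -> H4
  add 145.203.170.32/28 -> H1 at depth 28
  add 0.0.0.0/0 -> H3 at depth 0
  - 193.250.245.251/32 clear@32
  add 193.250.245.240/28 -> H1 at depth 28
  lookup 96.0.37.226: bits 01100 walk d0:H3→d1:-→d2:-→d3:-→d4:H1→d5:- -> H1
  add 145.203.170.32/30 -> H2 at depth 30

== LOOKUPS ==
["H2","H3","H2","H4","H2","H3","H0","H4","H1"]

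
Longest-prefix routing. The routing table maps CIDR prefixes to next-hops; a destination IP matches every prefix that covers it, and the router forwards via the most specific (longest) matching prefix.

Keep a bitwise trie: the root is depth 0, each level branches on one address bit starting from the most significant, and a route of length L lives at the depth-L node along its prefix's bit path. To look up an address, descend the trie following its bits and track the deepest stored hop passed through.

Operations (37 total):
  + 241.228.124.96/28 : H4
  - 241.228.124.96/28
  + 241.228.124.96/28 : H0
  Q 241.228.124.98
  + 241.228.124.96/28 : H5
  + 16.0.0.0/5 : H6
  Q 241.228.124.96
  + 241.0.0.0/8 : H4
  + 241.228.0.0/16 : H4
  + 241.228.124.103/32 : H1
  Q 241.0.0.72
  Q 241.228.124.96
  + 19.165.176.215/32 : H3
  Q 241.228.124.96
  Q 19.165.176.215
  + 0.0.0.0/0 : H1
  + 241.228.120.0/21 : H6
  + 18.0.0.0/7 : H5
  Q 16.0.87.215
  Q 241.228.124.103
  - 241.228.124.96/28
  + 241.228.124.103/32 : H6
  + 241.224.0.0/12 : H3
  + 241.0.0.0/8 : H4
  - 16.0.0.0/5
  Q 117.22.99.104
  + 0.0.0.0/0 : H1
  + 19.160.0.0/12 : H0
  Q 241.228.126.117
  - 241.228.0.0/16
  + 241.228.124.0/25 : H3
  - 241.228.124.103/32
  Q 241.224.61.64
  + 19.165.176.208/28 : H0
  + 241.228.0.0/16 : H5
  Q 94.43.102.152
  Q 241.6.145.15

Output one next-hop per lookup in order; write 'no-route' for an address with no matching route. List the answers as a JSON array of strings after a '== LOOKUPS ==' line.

Process each operation:
  add 241.228.124.96/28 -> H4 at depth 28
  del 241.228.124.96/28 (clear depth 28)
  add 241.228.124.96/28 -> H0 at depth 28
  ? 241.228.124.98  path d0:-→d1:-→d2:-→d3:-→d4:-→d5:-→d6:-→d7:-→d8:-→d9:-→d10:-→d11:-→d12:-→d13:-→d14:-→d15:-→d16:-→d17:-→d18:-→d19:-→d20:-→d21:-→d22:-→d23:-→d24:-→d25:-→d26:-→d27:-→d28:H0  best=H0
  add 241.228.124.96/28 -> H5 at depth 28
  add 16.0.0.0/5 -> H6 at depth 5
  ? 241.228.124.96  path d0:-→d1:-→d2:-→d3:-→d4:-→d5:-→d6:-→d7:-→d8:-→d9:-→d10:-→d11:-→d12:-→d13:-→d14:-→d15:-→d16:-→d17:-→d18:-→d19:-→d20:-→d21:-→d22:-→d23:-→d24:-→d25:-→d26:-→d27:-→d28:H5  best=H5
  add 241.0.0.0/8 -> H4 at depth 8
  add 241.228.0.0/16 -> H4 at depth 16
  add 241.228.124.103/32 -> H1 at depth 32
  ? 241.0.0.72  path d0:-→d1:-→d2:-→d3:-→d4:-→d5:-→d6:-→d7:-→d8:H4  best=H4
  ? 241.228.124.96  path d0:-→d1:-→d2:-→d3:-→d4:-→d5:-→d6:-→d7:-→d8:H4→d9:-→d10:-→d11:-→d12:-→d13:-→d14:-→d15:-→d16:H4→d17:-→d18:-→d19:-→d20:-→d21:-→d22:-→d23:-→d24:-→d25:-→d26:-→d27:-→d28:H5→d29:-  best=H5
  add 19.165.176.215/32 -> H3 at depth 32
  ? 241.228.124.96  path d0:-→d1:-→d2:-→d3:-→d4:-→d5:-→d6:-→d7:-→d8:H4→d9:-→d10:-→d11:-→d12:-→d13:-→d14:-→d15:-→d16:H4→d17:-→d18:-→d19:-→d20:-→d21:-→d22:-→d23:-→d24:-→d25:-→d26:-→d27:-→d28:H5→d29:-  best=H5
  ? 19.165.176.215  path d0:-→d1:-→d2:-→d3:-→d4:-→d5:H6→d6:-→d7:-→d8:-→d9:-→d10:-→d11:-→d12:-→d13:-→d14:-→d15:-→d16:-→d17:-→d18:-→d19:-→d20:-→d21:-→d22:-→d23:-→d24:-→d25:-→d26:-→d27:-→d28:-→d29:-→d30:-→d31:-→d32:H3  best=H3
  add 0.0.0.0/0 -> H1 at depth 0
  add 241.228.120.0/21 -> H6 at depth 21
  add 18.0.0.0/7 -> H5 at depth 7
  ? 16.0.87.215  path d0:H1→d1:-→d2:-→d3:-→d4:-→d5:H6→d6:-  best=H6
  ? 241.228.124.103  path d0:H1→d1:-→d2:-→d3:-→d4:-→d5:-→d6:-→d7:-→d8:H4→d9:-→d10:-→d11:-→d12:-→d13:-→d14:-→d15:-→d16:H4→d17:-→d18:-→d19:-→d20:-→d21:H6→d22:-→d23:-→d24:-→d25:-→d26:-→d27:-→d28:H5→d29:-→d30:-→d31:-→d32:H1  best=H1
  del 241.228.124.96/28 (clear depth 28)
  add 241.228.124.103/32 -> H6 at depth 32
  add 241.224.0.0/12 -> H3 at depth 12
  add 241.0.0.0/8 -> H4 at depth 8
  del 16.0.0.0/5 (clear depth 5)
  ? 117.22.99.104  path d0:H1→d1:-  best=H1
  add 0.0.0.0/0 -> H1 at depth 0
  add 19.160.0.0/12 -> H0 at depth 12
  ? 241.228.126.117  path d0:H1→d1:-→d2:-→d3:-→d4:-→d5:-→d6:-→d7:-→d8:H4→d9:-→d10:-→d11:-→d12:H3→d13:-→d14:-→d15:-→d16:H4→d17:-→d18:-→d19:-→d20:-→d21:H6→d22:-  best=H6
  del 241.228.0.0/16 (clear depth 16)
  add 241.228.124.0/25 -> H3 at depth 25
  del 241.228.124.103/32 (clear depth 32)
  ? 241.224.61.64  path d0:H1→d1:-→d2:-→d3:-→d4:-→d5:-→d6:-→d7:-→d8:H4→d9:-→d10:-→d11:-→d12:H3→d13:-  best=H3
  add 19.165.176.208/28 -> H0 at depth 28
  add 241.228.0.0/16 -> H5 at depth 16
  ? 94.43.102.152  path d0:H1→d1:-  best=H1
  ? 241.6.145.15  path d0:H1→d1:-→d2:-→d3:-→d4:-→d5:-→d6:-→d7:-→d8:H4  best=H4

== LOOKUPS ==
["H0","H5","H4","H5","H5","H3","H6","H1","H1","H6","H3","H1","H4"]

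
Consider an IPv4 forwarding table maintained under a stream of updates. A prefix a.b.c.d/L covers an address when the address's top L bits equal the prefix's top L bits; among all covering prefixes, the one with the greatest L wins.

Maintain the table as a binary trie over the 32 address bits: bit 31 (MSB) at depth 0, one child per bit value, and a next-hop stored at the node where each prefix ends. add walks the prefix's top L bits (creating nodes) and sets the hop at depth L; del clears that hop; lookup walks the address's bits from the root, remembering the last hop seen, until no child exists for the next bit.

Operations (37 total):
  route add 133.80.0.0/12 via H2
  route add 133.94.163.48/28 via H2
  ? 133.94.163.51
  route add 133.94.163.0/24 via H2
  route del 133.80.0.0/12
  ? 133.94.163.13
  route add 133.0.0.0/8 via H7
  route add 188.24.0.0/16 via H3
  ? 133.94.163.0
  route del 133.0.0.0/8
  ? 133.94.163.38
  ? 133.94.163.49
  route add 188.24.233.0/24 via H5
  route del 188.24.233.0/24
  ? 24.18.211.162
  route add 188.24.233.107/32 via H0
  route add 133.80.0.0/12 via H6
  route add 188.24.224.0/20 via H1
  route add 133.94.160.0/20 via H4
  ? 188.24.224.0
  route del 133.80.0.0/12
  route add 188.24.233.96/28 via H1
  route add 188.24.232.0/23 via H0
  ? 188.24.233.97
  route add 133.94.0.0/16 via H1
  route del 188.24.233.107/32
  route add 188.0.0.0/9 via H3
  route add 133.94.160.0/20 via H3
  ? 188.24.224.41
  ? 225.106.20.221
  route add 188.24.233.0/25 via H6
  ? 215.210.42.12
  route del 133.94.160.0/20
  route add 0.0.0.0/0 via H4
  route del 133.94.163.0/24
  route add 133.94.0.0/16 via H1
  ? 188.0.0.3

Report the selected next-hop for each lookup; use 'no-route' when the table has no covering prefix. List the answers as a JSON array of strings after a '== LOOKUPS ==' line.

Trace:
  add 133.80.0.0/12 -> H2 at depth 12
  add 133.94.163.48/28 -> H2 at depth 28
  ? 133.94.163.51  path d0:-→d1:-→d2:-→d3:-→d4:-→d5:-→d6:-→d7:-→d8:-→d9:-→d10:-→d11:-→d12:H2→d13:-→d14:-→d15:-→d16:-→d17:-→d18:-→d19:-→d20:-→d21:-→d22:-→d23:-→d24:-→d25:-→d26:-→d27:-→d28:H2  best=H2
  add 133.94.163.0/24 -> H2 at depth 24
  - 133.80.0.0/12 clear@12
  ? 133.94.163.13  path d0:-→d1:-→d2:-→d3:-→d4:-→d5:-→d6:-→d7:-→d8:-→d9:-→d10:-→d11:-→d12:-→d13:-→d14:-→d15:-→d16:-→d17:-→d18:-→d19:-→d20:-→d21:-→d22:-→d23:-→d24:H2→d25:-→d26:-  best=H2
  add 133.0.0.0/8 -> H7 at depth 8
  add 188.24.0.0/16 -> H3 at depth 16
  ? 133.94.163.0  path d0:-→d1:-→d2:-→d3:-→d4:-→d5:-→d6:-→d7:-→d8:H7→d9:-→d10:-→d11:-→d12:-→d13:-→d14:-→d15:-→d16:-→d17:-→d18:-→d19:-→d20:-→d21:-→d22:-→d23:-→d24:H2→d25:-→d26:-  best=H2
  - 133.0.0.0/8 clear@8
  ? 133.94.163.38  path d0:-→d1:-→d2:-→d3:-→d4:-→d5:-→d6:-→d7:-→d8:-→d9:-→d10:-→d11:-→d12:-→d13:-→d14:-→d15:-→d16:-→d17:-→d18:-→d19:-→d20:-→d21:-→d22:-→d23:-→d24:H2→d25:-→d26:-→d27:-  best=H2
  ? 133.94.163.49  path d0:-→d1:-→d2:-→d3:-→d4:-→d5:-→d6:-→d7:-→d8:-→d9:-→d10:-→d11:-→d12:-→d13:-→d14:-→d15:-→d16:-→d17:-→d18:-→d19:-→d20:-→d21:-→d22:-→d23:-→d24:H2→d25:-→d26:-→d27:-→d28:H2  best=H2
  add 188.24.233.0/24 -> H5 at depth 24
  - 188.24.233.0/24 clear@24
  ? 24.18.211.162  path d0:-  best=no-route
  add 188.24.233.107/32 -> H0 at depth 32
  add 133.80.0.0/12 -> H6 at depth 12
  add 188.24.224.0/20 -> H1 at depth 20
  add 133.94.160.0/20 -> H4 at depth 20
  ? 188.24.224.0  path d0:-→d1:-→d2:-→d3:-→d4:-→d5:-→d6:-→d7:-→d8:-→d9:-→d10:-→d11:-→d12:-→d13:-→d14:-→d15:-→d16:H3→d17:-→d18:-→d19:-→d20:H1  best=H1
  - 133.80.0.0/12 clear@12
  add 188.24.233.96/28 -> H1 at depth 28
  add 188.24.232.0/23 -> H0 at depth 23
  ? 188.24.233.97  path d0:-→d1:-→d2:-→d3:-→d4:-→d5:-→d6:-→d7:-→d8:-→d9:-→d10:-→d11:-→d12:-→d13:-→d14:-→d15:-→d16:H3→d17:-→d18:-→d19:-→d20:H1→d21:-→d22:-→d23:H0→d24:-→d25:-→d26:-→d27:-→d28:H1  best=H1
  add 133.94.0.0/16 -> H1 at depth 16
  - 188.24.233.107/32 clear@32
  add 188.0.0.0/9 -> H3 at depth 9
  add 133.94.160.0/20 -> H3 at depth 20
  ? 188.24.224.41  path d0:-→d1:-→d2:-→d3:-→d4:-→d5:-→d6:-→d7:-→d8:-→d9:H3→d10:-→d11:-→d12:-→d13:-→d14:-→d15:-→d16:H3→d17:-→d18:-→d19:-→d20:H1  best=H1
  ? 225.106.20.221  path d0:-→d1:-  best=no-route
  add 188.24.233.0/25 -> H6 at depth 25
  ? 215.210.42.12  path d0:-→d1:-  best=no-route
  - 133.94.160.0/20 clear@20
  add 0.0.0.0/0 -> H4 at depth 0
  - 133.94.163.0/24 clear@24
  add 133.94.0.0/16 -> H1 at depth 16
  ? 188.0.0.3  path d0:H4→d1:-→d2:-→d3:-→d4:-→d5:-→d6:-→d7:-→d8:-→d9:H3→d10:-→d11:-  best=H3

== LOOKUPS ==
["H2","H2","H2","H2","H2","no-route","H1","H1","H1","no-route","no-route","H3"]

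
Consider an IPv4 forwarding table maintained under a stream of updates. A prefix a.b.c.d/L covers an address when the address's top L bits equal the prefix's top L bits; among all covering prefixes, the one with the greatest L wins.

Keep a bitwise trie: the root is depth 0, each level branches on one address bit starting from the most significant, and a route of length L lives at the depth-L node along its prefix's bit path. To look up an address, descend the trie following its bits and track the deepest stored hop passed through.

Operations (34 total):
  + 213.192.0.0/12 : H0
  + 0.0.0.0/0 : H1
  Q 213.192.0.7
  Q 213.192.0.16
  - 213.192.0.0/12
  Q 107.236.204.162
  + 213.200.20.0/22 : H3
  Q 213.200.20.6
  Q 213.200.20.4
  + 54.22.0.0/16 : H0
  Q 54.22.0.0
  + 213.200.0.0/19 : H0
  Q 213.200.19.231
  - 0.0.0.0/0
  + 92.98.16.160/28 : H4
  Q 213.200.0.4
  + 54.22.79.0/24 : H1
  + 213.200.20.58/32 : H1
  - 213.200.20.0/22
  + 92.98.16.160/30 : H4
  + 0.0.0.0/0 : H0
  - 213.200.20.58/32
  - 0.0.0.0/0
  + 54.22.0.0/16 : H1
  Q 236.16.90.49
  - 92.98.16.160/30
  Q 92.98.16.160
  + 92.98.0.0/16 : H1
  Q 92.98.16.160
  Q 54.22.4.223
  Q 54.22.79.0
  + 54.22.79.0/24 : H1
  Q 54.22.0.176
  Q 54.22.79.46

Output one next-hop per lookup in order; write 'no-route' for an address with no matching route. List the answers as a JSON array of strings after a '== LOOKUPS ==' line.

Trace:
  + 213.192.0.0/12 (H0) depth=12
  + 0.0.0.0/0 (H1) depth=0
  lookup 213.192.0.7: bits 110101011100 walk d0:H1→d1:-→d2:-→d3:-→d4:-→d5:-→d6:-→d7:-→d8:-→d9:-→d10:-→d11:-→d12:H0 -> H0
  lookup 213.192.0.16: bits 110101011100 walk d0:H1→d1:-→d2:-→d3:-→d4:-→d5:-→d6:-→d7:-→d8:-→d9:-→d10:-→d11:-→d12:H0 -> H0
  - 213.192.0.0/12 clear@12
  lookup 107.236.204.162: bits ε walk d0:H1 -> H1
  + 213.200.20.0/22 (H3) depth=22
  lookup 213.200.20.6: bits 1101010111001000000101 walk d0:H1→d1:-→d2:-→d3:-→d4:-→d5:-→d6:-→d7:-→d8:-→d9:-→d10:-→d11:-→d12:-→d13:-→d14:-→d15:-→d16:-→d17:-→d18:-→d19:-→d20:-→d21:-→d22:H3 -> H3
  lookup 213.200.20.4: bits 1101010111001000000101 walk d0:H1→d1:-→d2:-→d3:-→d4:-→d5:-→d6:-→d7:-→d8:-→d9:-→d10:-→d11:-→d12:-→d13:-→d14:-→d15:-→d16:-→d17:-→d18:-→d19:-→d20:-→d21:-→d22:H3 -> H3
  + 54.22.0.0/16 (H0) depth=16
  lookup 54.22.0.0: bits 0011011000010110 walk d0:H1→d1:-→d2:-→d3:-→d4:-→d5:-→d6:-→d7:-→d8:-→d9:-→d10:-→d11:-→d12:-→d13:-→d14:-→d15:-→d16:H0 -> H0
  + 213.200.0.0/19 (H0) depth=19
  lookup 213.200.19.231: bits 110101011100100000010 walk d0:H1→d1:-→d2:-→d3:-→d4:-→d5:-→d6:-→d7:-→d8:-→d9:-→d10:-→d11:-→d12:-→d13:-→d14:-→d15:-→d16:-→d17:-→d18:-→d19:H0→d20:-→d21:- -> H0
  - 0.0.0.0/0 clear@0
  + 92.98.16.160/28 (H4) depth=28
  lookup 213.200.0.4: bits 1101010111001000000 walk d0:-→d1:-→d2:-→d3:-→d4:-→d5:-→d6:-→d7:-→d8:-→d9:-→d10:-→d11:-→d12:-→d13:-→d14:-→d15:-→d16:-→d17:-→d18:-→d19:H0 -> H0
  + 54.22.79.0/24 (H1) depth=24
  + 213.200.20.58/32 (H1) depth=32
  - 213.200.20.0/22 clear@22
  + 92.98.16.160/30 (H4) depth=30
  + 0.0.0.0/0 (H0) depth=0
  - 213.200.20.58/32 clear@32
  - 0.0.0.0/0 clear@0
  + 54.22.0.0/16 (H1) depth=16
  lookup 236.16.90.49: bits 11 walk d0:-→d1:-→d2:- -> no-route
  - 92.98.16.160/30 clear@30
  lookup 92.98.16.160: bits 010111000110001000010000101000 walk d0:-→d1:-→d2:-→d3:-→d4:-→d5:-→d6:-→d7:-→d8:-→d9:-→d10:-→d11:-→d12:-→d13:-→d14:-→d15:-→d16:-→d17:-→d18:-→d19:-→d20:-→d21:-→d22:-→d23:-→d24:-→d25:-→d26:-→d27:-→d28:H4→d29:-→d30:- -> H4
  + 92.98.0.0/16 (H1) depth=16
  lookup 92.98.16.160: bits 010111000110001000010000101000 walk d0:-→d1:-→d2:-→d3:-→d4:-→d5:-→d6:-→d7:-→d8:-→d9:-→d10:-→d11:-→d12:-→d13:-→d14:-→d15:-→d16:H1→d17:-→d18:-→d19:-→d20:-→d21:-→d22:-→d23:-→d24:-→d25:-→d26:-→d27:-→d28:H4→d29:-→d30:- -> H4
  lookup 54.22.4.223: bits 00110110000101100 walk d0:-→d1:-→d2:-→d3:-→d4:-→d5:-→d6:-→d7:-→d8:-→d9:-→d10:-→d11:-→d12:-→d13:-→d14:-→d15:-→d16:H1→d17:- -> H1
  lookup 54.22.79.0: bits 001101100001011001001111 walk d0:-→d1:-→d2:-→d3:-→d4:-→d5:-→d6:-→d7:-→d8:-→d9:-→d10:-→d11:-→d12:-→d13:-→d14:-→d15:-→d16:H1→d17:-→d18:-→d19:-→d20:-→d21:-→d22:-→d23:-→d24:H1 -> H1
  + 54.22.79.0/24 (H1) depth=24
  lookup 54.22.0.176: bits 00110110000101100 walk d0:-→d1:-→d2:-→d3:-→d4:-→d5:-→d6:-→d7:-→d8:-→d9:-→d10:-→d11:-→d12:-→d13:-→d14:-→d15:-→d16:H1→d17:- -> H1
  lookup 54.22.79.46: bits 001101100001011001001111 walk d0:-→d1:-→d2:-→d3:-→d4:-→d5:-→d6:-→d7:-→d8:-→d9:-→d10:-→d11:-→d12:-→d13:-→d14:-→d15:-→d16:H1→d17:-→d18:-→d19:-→d20:-→d21:-→d22:-→d23:-→d24:H1 -> H1

== LOOKUPS ==
["H0","H0","H1","H3","H3","H0","H0","H0","no-route","H4","H4","H1","H1","H1","H1"]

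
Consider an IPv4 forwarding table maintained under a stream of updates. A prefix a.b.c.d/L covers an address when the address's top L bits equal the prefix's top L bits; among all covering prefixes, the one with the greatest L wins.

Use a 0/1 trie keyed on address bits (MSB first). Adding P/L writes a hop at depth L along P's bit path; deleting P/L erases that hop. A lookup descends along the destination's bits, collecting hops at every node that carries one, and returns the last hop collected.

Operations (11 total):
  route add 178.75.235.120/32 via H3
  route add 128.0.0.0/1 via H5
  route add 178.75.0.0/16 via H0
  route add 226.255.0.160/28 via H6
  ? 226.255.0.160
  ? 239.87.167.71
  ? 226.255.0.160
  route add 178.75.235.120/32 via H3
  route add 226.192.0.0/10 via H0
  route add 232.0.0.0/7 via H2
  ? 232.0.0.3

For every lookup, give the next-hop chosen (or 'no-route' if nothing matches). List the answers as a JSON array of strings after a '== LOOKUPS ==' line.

Process each operation:
  add 178.75.235.120/32 -> H3 at depth 32
  add 128.0.0.0/1 -> H5 at depth 1
  add 178.75.0.0/16 -> H0 at depth 16
  add 226.255.0.160/28 -> H6 at depth 28
  ? 226.255.0.160  path d0:-→d1:H5→d2:-→d3:-→d4:-→d5:-→d6:-→d7:-→d8:-→d9:-→d10:-→d11:-→d12:-→d13:-→d14:-→d15:-→d16:-→d17:-→d18:-→d19:-→d20:-→d21:-→d22:-→d23:-→d24:-→d25:-→d26:-→d27:-→d28:H6  best=H6
  ? 239.87.167.71  path d0:-→d1:H5→d2:-→d3:-→d4:-  best=H5
  ? 226.255.0.160  path d0:-→d1:H5→d2:-→d3:-→d4:-→d5:-→d6:-→d7:-→d8:-→d9:-→d10:-→d11:-→d12:-→d13:-→d14:-→d15:-→d16:-→d17:-→d18:-→d19:-→d20:-→d21:-→d22:-→d23:-→d24:-→d25:-→d26:-→d27:-→d28:H6  best=H6
  add 178.75.235.120/32 -> H3 at depth 32
  add 226.192.0.0/10 -> H0 at depth 10
  add 232.0.0.0/7 -> H2 at depth 7
  ? 232.0.0.3  path d0:-→d1:H5→d2:-→d3:-→d4:-→d5:-→d6:-→d7:H2  best=H2

== LOOKUPS ==
["H6","H5","H6","H2"]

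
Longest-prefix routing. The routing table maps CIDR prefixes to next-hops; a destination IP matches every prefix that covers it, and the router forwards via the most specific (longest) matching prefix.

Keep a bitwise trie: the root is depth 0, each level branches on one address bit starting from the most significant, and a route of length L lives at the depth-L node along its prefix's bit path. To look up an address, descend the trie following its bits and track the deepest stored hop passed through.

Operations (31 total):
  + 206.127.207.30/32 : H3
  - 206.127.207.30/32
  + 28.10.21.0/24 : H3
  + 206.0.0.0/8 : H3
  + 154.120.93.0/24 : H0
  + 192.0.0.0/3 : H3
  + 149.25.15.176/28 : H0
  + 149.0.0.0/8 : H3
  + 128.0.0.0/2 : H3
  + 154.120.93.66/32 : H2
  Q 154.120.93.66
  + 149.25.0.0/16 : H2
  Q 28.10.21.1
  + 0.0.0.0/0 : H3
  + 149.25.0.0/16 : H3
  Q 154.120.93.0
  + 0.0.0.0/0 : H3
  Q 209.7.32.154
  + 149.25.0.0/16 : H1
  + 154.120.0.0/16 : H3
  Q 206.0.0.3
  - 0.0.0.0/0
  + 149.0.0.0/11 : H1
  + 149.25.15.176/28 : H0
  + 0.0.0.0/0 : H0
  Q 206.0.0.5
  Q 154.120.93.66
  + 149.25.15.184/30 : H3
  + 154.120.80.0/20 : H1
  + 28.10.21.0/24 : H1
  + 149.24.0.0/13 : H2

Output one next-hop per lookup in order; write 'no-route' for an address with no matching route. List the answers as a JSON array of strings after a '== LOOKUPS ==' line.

Process each operation:
  + 206.127.207.30/32 (H3) depth=32
  del 206.127.207.30/32 (clear depth 32)
  + 28.10.21.0/24 (H3) depth=24
  + 206.0.0.0/8 (H3) depth=8
  + 154.120.93.0/24 (H0) depth=24
  + 192.0.0.0/3 (H3) depth=3
  + 149.25.15.176/28 (H0) depth=28
  + 149.0.0.0/8 (H3) depth=8
  + 128.0.0.0/2 (H3) depth=2
  + 154.120.93.66/32 (H2) depth=32
  Q 154.120.93.66: descend 10011010011110000101110101000010 ; hops seen [H3,H0,H2] ; pick H2
  + 149.25.0.0/16 (H2) depth=16
  Q 28.10.21.1: descend 000111000000101000010101 ; hops seen [H3] ; pick H3
  + 0.0.0.0/0 (H3) depth=0
  + 149.25.0.0/16 (H3) depth=16
  Q 154.120.93.0: descend 1001101001111000010111010 ; hops seen [H3,H3,H0] ; pick H0
  + 0.0.0.0/0 (H3) depth=0
  Q 209.7.32.154: descend 110 ; hops seen [H3,H3] ; pick H3
  + 149.25.0.0/16 (H1) depth=16
  + 154.120.0.0/16 (H3) depth=16
  Q 206.0.0.3: descend 110011100 ; hops seen [H3,H3,H3] ; pick H3
  del 0.0.0.0/0 (clear depth 0)
  + 149.0.0.0/11 (H1) depth=11
  + 149.25.15.176/28 (H0) depth=28
  + 0.0.0.0/0 (H0) depth=0
  Q 206.0.0.5: descend 110011100 ; hops seen [H0,H3,H3] ; pick H3
  Q 154.120.93.66: descend 10011010011110000101110101000010 ; hops seen [H0,H3,H3,H0,H2] ; pick H2
  + 149.25.15.184/30 (H3) depth=30
  + 154.120.80.0/20 (H1) depth=20
  + 28.10.21.0/24 (H1) depth=24
  + 149.24.0.0/13 (H2) depth=13

== LOOKUPS ==
["H2","H3","H0","H3","H3","H3","H2"]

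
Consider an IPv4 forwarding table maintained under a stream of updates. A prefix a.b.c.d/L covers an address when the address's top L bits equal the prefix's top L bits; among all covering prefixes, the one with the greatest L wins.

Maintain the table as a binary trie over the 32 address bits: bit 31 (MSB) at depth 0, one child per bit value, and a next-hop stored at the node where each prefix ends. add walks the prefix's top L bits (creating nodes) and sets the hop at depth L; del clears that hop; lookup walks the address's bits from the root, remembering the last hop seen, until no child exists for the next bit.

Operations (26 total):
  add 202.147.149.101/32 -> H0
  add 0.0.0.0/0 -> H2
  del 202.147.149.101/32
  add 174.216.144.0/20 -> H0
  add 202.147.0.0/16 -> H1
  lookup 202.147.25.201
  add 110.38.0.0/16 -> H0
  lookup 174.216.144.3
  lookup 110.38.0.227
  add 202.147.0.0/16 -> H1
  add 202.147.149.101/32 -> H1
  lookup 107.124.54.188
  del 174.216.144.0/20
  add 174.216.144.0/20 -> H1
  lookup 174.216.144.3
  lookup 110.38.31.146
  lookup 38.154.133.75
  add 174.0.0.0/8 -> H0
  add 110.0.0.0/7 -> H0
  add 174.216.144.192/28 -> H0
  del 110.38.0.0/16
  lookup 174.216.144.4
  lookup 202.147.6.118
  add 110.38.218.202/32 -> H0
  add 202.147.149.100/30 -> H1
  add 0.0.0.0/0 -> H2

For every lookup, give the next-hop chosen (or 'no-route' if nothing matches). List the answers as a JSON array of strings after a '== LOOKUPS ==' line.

Apply in order:
  + 202.147.149.101/32 (H0) depth=32
  + 0.0.0.0/0 (H2) depth=0
  - 202.147.149.101/32 clear@32
  + 174.216.144.0/20 (H0) depth=20
  + 202.147.0.0/16 (H1) depth=16
  Q 202.147.25.201: descend 1100101010010011 ; hops seen [H2,H1] ; pick H1
  + 110.38.0.0/16 (H0) depth=16
  Q 174.216.144.3: descend 10101110110110001001 ; hops seen [H2,H0] ; pick H0
  Q 110.38.0.227: descend 0110111000100110 ; hops seen [H2,H0] ; pick H0
  + 202.147.0.0/16 (H1) depth=16
  + 202.147.149.101/32 (H1) depth=32
  Q 107.124.54.188: descend 01101 ; hops seen [H2] ; pick H2
  - 174.216.144.0/20 clear@20
  + 174.216.144.0/20 (H1) depth=20
  Q 174.216.144.3: descend 10101110110110001001 ; hops seen [H2,H1] ; pick H1
  Q 110.38.31.146: descend 0110111000100110 ; hops seen [H2,H0] ; pick H0
  Q 38.154.133.75: descend 0 ; hops seen [H2] ; pick H2
  + 174.0.0.0/8 (H0) depth=8
  + 110.0.0.0/7 (H0) depth=7
  + 174.216.144.192/28 (H0) depth=28
  - 110.38.0.0/16 clear@16
  Q 174.216.144.4: descend 101011101101100010010000 ; hops seen [H2,H0,H1] ; pick H1
  Q 202.147.6.118: descend 1100101010010011 ; hops seen [H2,H1] ; pick H1
  + 110.38.218.202/32 (H0) depth=32
  + 202.147.149.100/30 (H1) depth=30
  + 0.0.0.0/0 (H2) depth=0

== LOOKUPS ==
["H1","H0","H0","H2","H1","H0","H2","H1","H1"]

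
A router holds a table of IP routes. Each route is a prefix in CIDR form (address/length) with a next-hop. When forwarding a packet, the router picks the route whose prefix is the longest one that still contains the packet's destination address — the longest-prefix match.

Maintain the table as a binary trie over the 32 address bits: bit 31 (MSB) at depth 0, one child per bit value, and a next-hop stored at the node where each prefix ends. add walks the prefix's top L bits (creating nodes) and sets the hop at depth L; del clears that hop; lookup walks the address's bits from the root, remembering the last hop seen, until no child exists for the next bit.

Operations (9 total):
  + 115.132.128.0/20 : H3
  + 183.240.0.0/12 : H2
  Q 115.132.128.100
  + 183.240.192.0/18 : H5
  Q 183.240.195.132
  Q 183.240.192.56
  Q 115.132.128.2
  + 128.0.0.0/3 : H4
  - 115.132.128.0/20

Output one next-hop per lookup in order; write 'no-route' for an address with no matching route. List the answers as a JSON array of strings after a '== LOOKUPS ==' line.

Process each operation:
  + 115.132.128.0/20 (H3) depth=20
  + 183.240.0.0/12 (H2) depth=12
  Q 115.132.128.100: descend 01110011100001001000 ; hops seen [H3] ; pick H3
  + 183.240.192.0/18 (H5) depth=18
  Q 183.240.195.132: descend 101101111111000011 ; hops seen [H2,H5] ; pick H5
  Q 183.240.192.56: descend 101101111111000011 ; hops seen [H2,H5] ; pick H5
  Q 115.132.128.2: descend 01110011100001001000 ; hops seen [H3] ; pick H3
  + 128.0.0.0/3 (H4) depth=3
  del 115.132.128.0/20 (clear depth 20)

== LOOKUPS ==
["H3","H5","H5","H3"]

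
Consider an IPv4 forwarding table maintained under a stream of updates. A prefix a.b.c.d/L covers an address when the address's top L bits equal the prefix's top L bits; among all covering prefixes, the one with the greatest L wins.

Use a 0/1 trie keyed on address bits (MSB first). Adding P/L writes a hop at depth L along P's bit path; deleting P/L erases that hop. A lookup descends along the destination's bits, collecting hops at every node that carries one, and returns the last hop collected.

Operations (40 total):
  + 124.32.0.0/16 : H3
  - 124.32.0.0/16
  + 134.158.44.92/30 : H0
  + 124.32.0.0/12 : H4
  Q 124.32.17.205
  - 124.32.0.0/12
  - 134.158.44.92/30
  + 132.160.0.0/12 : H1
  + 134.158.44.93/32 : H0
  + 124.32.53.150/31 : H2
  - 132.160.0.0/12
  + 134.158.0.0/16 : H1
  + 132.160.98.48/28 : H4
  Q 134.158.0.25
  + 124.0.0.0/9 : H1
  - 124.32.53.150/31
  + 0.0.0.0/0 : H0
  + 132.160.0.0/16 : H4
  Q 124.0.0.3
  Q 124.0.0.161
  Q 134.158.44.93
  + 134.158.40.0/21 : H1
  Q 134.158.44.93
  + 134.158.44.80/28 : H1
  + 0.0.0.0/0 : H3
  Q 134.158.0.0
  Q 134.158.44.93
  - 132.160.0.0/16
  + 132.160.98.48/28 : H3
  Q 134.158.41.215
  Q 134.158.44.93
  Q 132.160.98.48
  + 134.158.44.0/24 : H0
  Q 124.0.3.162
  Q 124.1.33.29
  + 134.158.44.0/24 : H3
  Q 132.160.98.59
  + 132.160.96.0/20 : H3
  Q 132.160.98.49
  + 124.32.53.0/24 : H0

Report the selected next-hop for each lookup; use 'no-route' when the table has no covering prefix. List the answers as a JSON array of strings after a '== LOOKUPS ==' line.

Apply in order:
  add 124.32.0.0/16 -> H3 at depth 16
  - 124.32.0.0/16 clear@16
  add 134.158.44.92/30 -> H0 at depth 30
  add 124.32.0.0/12 -> H4 at depth 12
  lookup 124.32.17.205: bits 0111110000100000 walk d0:-→d1:-→d2:-→d3:-→d4:-→d5:-→d6:-→d7:-→d8:-→d9:-→d10:-→d11:-→d12:H4→d13:-→d14:-→d15:-→d16:- -> H4
  - 124.32.0.0/12 clear@12
  - 134.158.44.92/30 clear@30
  add 132.160.0.0/12 -> H1 at depth 12
  add 134.158.44.93/32 -> H0 at depth 32
  add 124.32.53.150/31 -> H2 at depth 31
  - 132.160.0.0/12 clear@12
  add 134.158.0.0/16 -> H1 at depth 16
  add 132.160.98.48/28 -> H4 at depth 28
  lookup 134.158.0.25: bits 100001101001111000 walk d0:-→d1:-→d2:-→d3:-→d4:-→d5:-→d6:-→d7:-→d8:-→d9:-→d10:-→d11:-→d12:-→d13:-→d14:-→d15:-→d16:H1→d17:-→d18:- -> H1
  add 124.0.0.0/9 -> H1 at depth 9
  - 124.32.53.150/31 clear@31
  add 0.0.0.0/0 -> H0 at depth 0
  add 132.160.0.0/16 -> H4 at depth 16
  lookup 124.0.0.3: bits 0111110000 walk d0:H0→d1:-→d2:-→d3:-→d4:-→d5:-→d6:-→d7:-→d8:-→d9:H1→d10:- -> H1
  lookup 124.0.0.161: bits 0111110000 walk d0:H0→d1:-→d2:-→d3:-→d4:-→d5:-→d6:-→d7:-→d8:-→d9:H1→d10:- -> H1
  lookup 134.158.44.93: bits 10000110100111100010110001011101 walk d0:H0→d1:-→d2:-→d3:-→d4:-→d5:-→d6:-→d7:-→d8:-→d9:-→d10:-→d11:-→d12:-→d13:-→d14:-→d15:-→d16:H1→d17:-→d18:-→d19:-→d20:-→d21:-→d22:-→d23:-→d24:-→d25:-→d26:-→d27:-→d28:-→d29:-→d30:-→d31:-→d32:H0 -> H0
  add 134.158.40.0/21 -> H1 at depth 21
  lookup 134.158.44.93: bits 10000110100111100010110001011101 walk d0:H0→d1:-→d2:-→d3:-→d4:-→d5:-→d6:-→d7:-→d8:-→d9:-→d10:-→d11:-→d12:-→d13:-→d14:-→d15:-→d16:H1→d17:-→d18:-→d19:-→d20:-→d21:H1→d22:-→d23:-→d24:-→d25:-→d26:-→d27:-→d28:-→d29:-→d30:-→d31:-→d32:H0 -> H0
  add 134.158.44.80/28 -> H1 at depth 28
  add 0.0.0.0/0 -> H3 at depth 0
  lookup 134.158.0.0: bits 100001101001111000 walk d0:H3→d1:-→d2:-→d3:-→d4:-→d5:-→d6:-→d7:-→d8:-→d9:-→d10:-→d11:-→d12:-→d13:-→d14:-→d15:-→d16:H1→d17:-→d18:- -> H1
  lookup 134.158.44.93: bits 10000110100111100010110001011101 walk d0:H3→d1:-→d2:-→d3:-→d4:-→d5:-→d6:-→d7:-→d8:-→d9:-→d10:-→d11:-→d12:-→d13:-→d14:-→d15:-→d16:H1→d17:-→d18:-→d19:-→d20:-→d21:H1→d22:-→d23:-→d24:-→d25:-→d26:-→d27:-→d28:H1→d29:-→d30:-→d31:-→d32:H0 -> H0
  - 132.160.0.0/16 clear@16
  add 132.160.98.48/28 -> H3 at depth 28
  lookup 134.158.41.215: bits 100001101001111000101 walk d0:H3→d1:-→d2:-→d3:-→d4:-→d5:-→d6:-→d7:-→d8:-→d9:-→d10:-→d11:-→d12:-→d13:-→d14:-→d15:-→d16:H1→d17:-→d18:-→d19:-→d20:-→d21:H1 -> H1
  lookup 134.158.44.93: bits 10000110100111100010110001011101 walk d0:H3→d1:-→d2:-→d3:-→d4:-→d5:-→d6:-→d7:-→d8:-→d9:-→d10:-→d11:-→d12:-→d13:-→d14:-→d15:-→d16:H1→d17:-→d18:-→d19:-→d20:-→d21:H1→d22:-→d23:-→d24:-→d25:-→d26:-→d27:-→d28:H1→d29:-→d30:-→d31:-→d32:H0 -> H0
  lookup 132.160.98.48: bits 1000010010100000011000100011 walk d0:H3→d1:-→d2:-→d3:-→d4:-→d5:-→d6:-→d7:-→d8:-→d9:-→d10:-→d11:-→d12:-→d13:-→d14:-→d15:-→d16:-→d17:-→d18:-→d19:-→d20:-→d21:-→d22:-→d23:-→d24:-→d25:-→d26:-→d27:-→d28:H3 -> H3
  add 134.158.44.0/24 -> H0 at depth 24
  lookup 124.0.3.162: bits 0111110000 walk d0:H3→d1:-→d2:-→d3:-→d4:-→d5:-→d6:-→d7:-→d8:-→d9:H1→d10:- -> H1
  lookup 124.1.33.29: bits 0111110000 walk d0:H3→d1:-→d2:-→d3:-→d4:-→d5:-→d6:-→d7:-→d8:-→d9:H1→d10:- -> H1
  add 134.158.44.0/24 -> H3 at depth 24
  lookup 132.160.98.59: bits 1000010010100000011000100011 walk d0:H3→d1:-→d2:-→d3:-→d4:-→d5:-→d6:-→d7:-→d8:-→d9:-→d10:-→d11:-→d12:-→d13:-→d14:-→d15:-→d16:-→d17:-→d18:-→d19:-→d20:-→d21:-→d22:-→d23:-→d24:-→d25:-→d26:-→d27:-→d28:H3 -> H3
  add 132.160.96.0/20 -> H3 at depth 20
  lookup 132.160.98.49: bits 1000010010100000011000100011 walk d0:H3→d1:-→d2:-→d3:-→d4:-→d5:-→d6:-→d7:-→d8:-→d9:-→d10:-→d11:-→d12:-→d13:-→d14:-→d15:-→d16:-→d17:-→d18:-→d19:-→d20:H3→d21:-→d22:-→d23:-→d24:-→d25:-→d26:-→d27:-→d28:H3 -> H3
  add 124.32.53.0/24 -> H0 at depth 24

== LOOKUPS ==
["H4","H1","H1","H1","H0","H0","H1","H0","H1","H0","H3","H1","H1","H3","H3"]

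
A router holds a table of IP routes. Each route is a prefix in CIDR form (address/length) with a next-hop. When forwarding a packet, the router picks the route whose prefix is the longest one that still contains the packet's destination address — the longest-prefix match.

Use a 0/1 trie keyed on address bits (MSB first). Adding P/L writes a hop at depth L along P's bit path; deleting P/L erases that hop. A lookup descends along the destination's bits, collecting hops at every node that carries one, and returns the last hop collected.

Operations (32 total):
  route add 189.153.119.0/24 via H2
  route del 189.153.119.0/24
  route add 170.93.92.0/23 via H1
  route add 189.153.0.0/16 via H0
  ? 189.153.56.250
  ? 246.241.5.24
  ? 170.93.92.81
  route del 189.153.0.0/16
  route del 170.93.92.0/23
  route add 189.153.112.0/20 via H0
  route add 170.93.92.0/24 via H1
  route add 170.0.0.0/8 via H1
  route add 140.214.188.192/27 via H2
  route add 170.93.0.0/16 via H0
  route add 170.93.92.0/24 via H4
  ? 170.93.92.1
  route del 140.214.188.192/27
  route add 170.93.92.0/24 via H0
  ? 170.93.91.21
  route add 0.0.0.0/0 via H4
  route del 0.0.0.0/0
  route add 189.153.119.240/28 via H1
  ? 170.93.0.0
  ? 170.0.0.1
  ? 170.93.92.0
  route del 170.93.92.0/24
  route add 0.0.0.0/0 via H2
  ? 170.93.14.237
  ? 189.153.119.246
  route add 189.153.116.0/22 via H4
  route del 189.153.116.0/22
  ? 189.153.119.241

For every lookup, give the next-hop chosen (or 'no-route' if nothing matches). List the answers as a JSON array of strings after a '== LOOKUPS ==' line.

Trace:
  + 189.153.119.0/24 (H2) depth=24
  del 189.153.119.0/24 (clear depth 24)
  + 170.93.92.0/23 (H1) depth=23
  + 189.153.0.0/16 (H0) depth=16
  lookup 189.153.56.250: bits 10111101100110010 walk d0:-→d1:-→d2:-→d3:-→d4:-→d5:-→d6:-→d7:-→d8:-→d9:-→d10:-→d11:-→d12:-→d13:-→d14:-→d15:-→d16:H0→d17:- -> H0
  lookup 246.241.5.24: bits 1 walk d0:-→d1:- -> no-route
  lookup 170.93.92.81: bits 10101010010111010101110 walk d0:-→d1:-→d2:-→d3:-→d4:-→d5:-→d6:-→d7:-→d8:-→d9:-→d10:-→d11:-→d12:-→d13:-→d14:-→d15:-→d16:-→d17:-→d18:-→d19:-→d20:-→d21:-→d22:-→d23:H1 -> H1
  del 189.153.0.0/16 (clear depth 16)
  del 170.93.92.0/23 (clear depth 23)
  + 189.153.112.0/20 (H0) depth=20
  + 170.93.92.0/24 (H1) depth=24
  + 170.0.0.0/8 (H1) depth=8
  + 140.214.188.192/27 (H2) depth=27
  + 170.93.0.0/16 (H0) depth=16
  + 170.93.92.0/24 (H4) depth=24
  lookup 170.93.92.1: bits 101010100101110101011100 walk d0:-→d1:-→d2:-→d3:-→d4:-→d5:-→d6:-→d7:-→d8:H1→d9:-→d10:-→d11:-→d12:-→d13:-→d14:-→d15:-→d16:H0→d17:-→d18:-→d19:-→d20:-→d21:-→d22:-→d23:-→d24:H4 -> H4
  del 140.214.188.192/27 (clear depth 27)
  + 170.93.92.0/24 (H0) depth=24
  lookup 170.93.91.21: bits 101010100101110101011 walk d0:-→d1:-→d2:-→d3:-→d4:-→d5:-→d6:-→d7:-→d8:H1→d9:-→d10:-→d11:-→d12:-→d13:-→d14:-→d15:-→d16:H0→d17:-→d18:-→d19:-→d20:-→d21:- -> H0
  + 0.0.0.0/0 (H4) depth=0
  del 0.0.0.0/0 (clear depth 0)
  + 189.153.119.240/28 (H1) depth=28
  lookup 170.93.0.0: bits 10101010010111010 walk d0:-→d1:-→d2:-→d3:-→d4:-→d5:-→d6:-→d7:-→d8:H1→d9:-→d10:-→d11:-→d12:-→d13:-→d14:-→d15:-→d16:H0→d17:- -> H0
  lookup 170.0.0.1: bits 101010100 walk d0:-→d1:-→d2:-→d3:-→d4:-→d5:-→d6:-→d7:-→d8:H1→d9:- -> H1
  lookup 170.93.92.0: bits 101010100101110101011100 walk d0:-→d1:-→d2:-→d3:-→d4:-→d5:-→d6:-→d7:-→d8:H1→d9:-→d10:-→d11:-→d12:-→d13:-→d14:-→d15:-→d16:H0→d17:-→d18:-→d19:-→d20:-→d21:-→d22:-→d23:-→d24:H0 -> H0
  del 170.93.92.0/24 (clear depth 24)
  + 0.0.0.0/0 (H2) depth=0
  lookup 170.93.14.237: bits 10101010010111010 walk d0:H2→d1:-→d2:-→d3:-→d4:-→d5:-→d6:-→d7:-→d8:H1→d9:-→d10:-→d11:-→d12:-→d13:-→d14:-→d15:-→d16:H0→d17:- -> H0
  lookup 189.153.119.246: bits 1011110110011001011101111111 walk d0:H2→d1:-→d2:-→d3:-→d4:-→d5:-→d6:-→d7:-→d8:-→d9:-→d10:-→d11:-→d12:-→d13:-→d14:-→d15:-→d16:-→d17:-→d18:-→d19:-→d20:H0→d21:-→d22:-→d23:-→d24:-→d25:-→d26:-→d27:-→d28:H1 -> H1
  + 189.153.116.0/22 (H4) depth=22
  del 189.153.116.0/22 (clear depth 22)
  lookup 189.153.119.241: bits 1011110110011001011101111111 walk d0:H2→d1:-→d2:-→d3:-→d4:-→d5:-→d6:-→d7:-→d8:-→d9:-→d10:-→d11:-→d12:-→d13:-→d14:-→d15:-→d16:-→d17:-→d18:-→d19:-→d20:H0→d21:-→d22:-→d23:-→d24:-→d25:-→d26:-→d27:-→d28:H1 -> H1

== LOOKUPS ==
["H0","no-route","H1","H4","H0","H0","H1","H0","H0","H1","H1"]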